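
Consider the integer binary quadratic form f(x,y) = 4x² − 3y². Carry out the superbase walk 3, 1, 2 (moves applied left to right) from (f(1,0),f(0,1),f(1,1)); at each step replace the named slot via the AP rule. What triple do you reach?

start (4,-3,1) = (f(1,0),f(0,1),f(1,1))
replace slot 3: 2·(4+(-3)) − 1 = 1 → (4,-3,1)
replace slot 1: 2·((-3)+1) − 4 = -8 → (-8,-3,1)
replace slot 2: 2·((-8)+1) − (-3) = -11 → (-8,-11,1)

-8,-11,1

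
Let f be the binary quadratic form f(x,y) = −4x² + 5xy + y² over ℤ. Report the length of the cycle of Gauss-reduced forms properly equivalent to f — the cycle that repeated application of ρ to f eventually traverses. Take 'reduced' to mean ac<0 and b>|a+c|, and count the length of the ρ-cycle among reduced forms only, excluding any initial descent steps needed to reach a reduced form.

D = 41, ⌊√D⌋ = 6
river: ρ → (1,5,-4)
river: ρ → (-4,3,2)
river: ρ → (2,5,-2)
river: ρ → (-2,3,4)
river: ρ → (4,5,-1)
river: ρ → (-1,5,4)
river: ρ → (4,3,-2)
river: ρ → (-2,5,2)
river: ρ → (2,3,-4)
river: ρ → (-4,5,1)
ρ-cycle length = 10 (tail of 0 descent steps not counted)

10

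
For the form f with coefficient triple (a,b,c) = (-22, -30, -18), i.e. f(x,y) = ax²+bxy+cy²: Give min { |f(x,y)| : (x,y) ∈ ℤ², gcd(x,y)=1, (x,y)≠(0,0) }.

translate: b→-14 (≡30 mod 44), so (22,30,18)→(22,-14,10)
flip: (22,-14,10)→(10,14,22)
translate: b→-6 (≡14 mod 20), so (10,14,22)→(10,-6,18)
reduced (well bottom): (10,-6,18) with a≤c, −a<b≤a
well minimum |f| = |-10| = 10 (negative-definite)

10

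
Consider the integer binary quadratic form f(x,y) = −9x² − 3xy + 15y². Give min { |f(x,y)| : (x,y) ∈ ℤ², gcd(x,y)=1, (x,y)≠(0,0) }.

descent: ρ → (15,3,-9)
descent: ρ → (-9,15,9)  [lands on river]
river: ρ → (9,21,-3)
river: ρ → (-3,21,9)
river: ρ → (9,15,-9)
river: ρ → (-9,21,3)
river: ρ → (3,21,-9)
closes: descent 2, river 6
min |a| on river = 3

3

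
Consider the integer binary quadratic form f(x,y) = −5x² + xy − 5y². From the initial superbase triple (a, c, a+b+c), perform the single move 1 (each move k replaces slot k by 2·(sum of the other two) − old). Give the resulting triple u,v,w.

start (-5,-5,-9) = (f(1,0),f(0,1),f(1,1))
replace slot 1: 2·((-5)+(-9)) − (-5) = -23 → (-23,-5,-9)

-23,-5,-9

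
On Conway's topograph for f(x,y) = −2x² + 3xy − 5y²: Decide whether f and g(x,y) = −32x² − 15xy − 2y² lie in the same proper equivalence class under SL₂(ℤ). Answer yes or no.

D₁ = -31, D₂ = -31
f is negative-definite; reduce −f:
−f: translate: b→1 (≡-3 mod 4), so (2,-3,5)→(2,1,4)
−f: reduced (well bottom): (2,1,4) with a≤c, −a<b≤a
flip sign back: reduced form of f is (-2,-1,-4)
g is negative-definite; reduce −g:
−g: flip: (32,15,2)→(2,-15,32)
−g: translate: b→1 (≡-15 mod 4), so (2,-15,32)→(2,1,4)
−g: reduced (well bottom): (2,1,4) with a≤c, −a<b≤a
flip sign back: reduced form of g is (-2,-1,-4)
reduced forms (-2, -1, -4) vs (-2, -1, -4) ⇒ equivalent

yes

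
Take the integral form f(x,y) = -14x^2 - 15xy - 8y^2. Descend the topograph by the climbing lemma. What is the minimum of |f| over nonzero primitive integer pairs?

translate: b→-13 (≡15 mod 28), so (14,15,8)→(14,-13,7)
flip: (14,-13,7)→(7,13,14)
translate: b→-1 (≡13 mod 14), so (7,13,14)→(7,-1,8)
reduced (well bottom): (7,-1,8) with a≤c, −a<b≤a
well minimum |f| = |-7| = 7 (negative-definite)

7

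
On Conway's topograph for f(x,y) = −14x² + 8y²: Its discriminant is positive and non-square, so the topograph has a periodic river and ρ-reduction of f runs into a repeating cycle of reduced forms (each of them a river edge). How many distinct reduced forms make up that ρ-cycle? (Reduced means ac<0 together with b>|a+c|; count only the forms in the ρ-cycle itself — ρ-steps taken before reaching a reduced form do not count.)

D = 448, ⌊√D⌋ = 21
descent: ρ → (8,16,-6)  [lands on river]
river: ρ → (-6,20,2)
river: ρ → (2,20,-6)
river: ρ → (-6,16,8)
ρ-cycle length = 4 (tail of 1 descent step not counted)

4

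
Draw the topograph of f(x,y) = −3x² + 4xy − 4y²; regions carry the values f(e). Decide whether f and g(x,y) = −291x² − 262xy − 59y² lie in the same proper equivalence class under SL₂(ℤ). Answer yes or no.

D₁ = -32, D₂ = -32
f is negative-definite; reduce −f:
−f: translate: b→2 (≡-4 mod 6), so (3,-4,4)→(3,2,3)
−f: reduced (well bottom): (3,2,3) with a≤c, −a<b≤a
flip sign back: reduced form of f is (-3,-2,-3)
g is negative-definite; reduce −g:
−g: flip: (291,262,59)→(59,-262,291)
−g: translate: b→-26 (≡-262 mod 118), so (59,-262,291)→(59,-26,3)
−g: flip: (59,-26,3)→(3,26,59)
−g: translate: b→2 (≡26 mod 6), so (3,26,59)→(3,2,3)
−g: reduced (well bottom): (3,2,3) with a≤c, −a<b≤a
flip sign back: reduced form of g is (-3,-2,-3)
reduced forms (-3, -2, -3) vs (-3, -2, -3) ⇒ equivalent

yes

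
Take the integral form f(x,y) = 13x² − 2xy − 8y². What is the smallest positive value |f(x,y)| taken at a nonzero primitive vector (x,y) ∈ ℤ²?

descent: ρ → (-8,18,3)  [lands on river]
river: ρ → (3,18,-8)
river: ρ → (-8,14,7)
river: ρ → (7,14,-8)
closes: descent 1, river 4
min |a| on river = 3

3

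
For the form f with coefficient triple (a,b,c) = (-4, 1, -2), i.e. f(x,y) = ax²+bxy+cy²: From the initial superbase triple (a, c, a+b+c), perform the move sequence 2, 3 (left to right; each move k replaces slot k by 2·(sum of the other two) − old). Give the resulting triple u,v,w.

start (-4,-2,-5) = (f(1,0),f(0,1),f(1,1))
replace slot 2: 2·((-4)+(-5)) − (-2) = -16 → (-4,-16,-5)
replace slot 3: 2·((-4)+(-16)) − (-5) = -35 → (-4,-16,-35)

-4,-16,-35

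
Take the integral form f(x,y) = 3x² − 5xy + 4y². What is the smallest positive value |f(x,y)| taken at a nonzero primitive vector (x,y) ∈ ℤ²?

translate: b→1 (≡-5 mod 6), so (3,-5,4)→(3,1,2)
flip: (3,1,2)→(2,-1,3)
reduced (well bottom): (2,-1,3) with a≤c, −a<b≤a
well minimum = a = 2

2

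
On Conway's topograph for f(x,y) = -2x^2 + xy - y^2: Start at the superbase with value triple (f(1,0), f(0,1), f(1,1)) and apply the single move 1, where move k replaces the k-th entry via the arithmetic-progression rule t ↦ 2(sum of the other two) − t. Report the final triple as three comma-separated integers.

start (-2,-1,-2) = (f(1,0),f(0,1),f(1,1))
replace slot 1: 2·((-1)+(-2)) − (-2) = -4 → (-4,-1,-2)

-4,-1,-2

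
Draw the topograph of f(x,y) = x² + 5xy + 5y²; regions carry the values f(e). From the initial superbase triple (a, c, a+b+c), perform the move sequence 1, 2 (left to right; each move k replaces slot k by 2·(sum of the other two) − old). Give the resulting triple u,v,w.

start (1,5,11) = (f(1,0),f(0,1),f(1,1))
replace slot 1: 2·(5+11) − 1 = 31 → (31,5,11)
replace slot 2: 2·(31+11) − 5 = 79 → (31,79,11)

31,79,11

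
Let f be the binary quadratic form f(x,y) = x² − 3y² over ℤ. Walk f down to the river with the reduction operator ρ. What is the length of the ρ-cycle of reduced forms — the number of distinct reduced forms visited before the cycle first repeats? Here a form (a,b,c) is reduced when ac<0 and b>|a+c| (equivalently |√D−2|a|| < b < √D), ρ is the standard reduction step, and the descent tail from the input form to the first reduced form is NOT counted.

D = 12, ⌊√D⌋ = 3
descent: ρ → (-3,0,1)
descent: ρ → (1,2,-2)  [lands on river]
river: ρ → (-2,2,1)
ρ-cycle length = 2 (tail of 2 descent steps not counted)

2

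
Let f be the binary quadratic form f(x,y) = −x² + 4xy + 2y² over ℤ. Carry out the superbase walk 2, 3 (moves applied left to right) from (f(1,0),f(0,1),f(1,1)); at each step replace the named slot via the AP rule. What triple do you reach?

start (-1,2,5) = (f(1,0),f(0,1),f(1,1))
replace slot 2: 2·((-1)+5) − 2 = 6 → (-1,6,5)
replace slot 3: 2·((-1)+6) − 5 = 5 → (-1,6,5)

-1,6,5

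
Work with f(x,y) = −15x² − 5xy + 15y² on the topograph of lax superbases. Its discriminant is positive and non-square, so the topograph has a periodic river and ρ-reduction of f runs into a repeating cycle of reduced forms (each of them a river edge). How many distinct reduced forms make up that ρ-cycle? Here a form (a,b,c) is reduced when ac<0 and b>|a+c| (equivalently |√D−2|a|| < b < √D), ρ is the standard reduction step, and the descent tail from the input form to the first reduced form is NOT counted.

D = 925, ⌊√D⌋ = 30
descent: ρ → (15,5,-15)  [lands on river]
river: ρ → (-15,25,5)
river: ρ → (5,25,-15)
river: ρ → (-15,5,15)
river: ρ → (15,25,-5)
river: ρ → (-5,25,15)
ρ-cycle length = 6 (tail of 1 descent step not counted)

6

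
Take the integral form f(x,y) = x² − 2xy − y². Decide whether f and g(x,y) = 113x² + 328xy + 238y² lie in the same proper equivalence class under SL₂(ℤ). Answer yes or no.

D₁ = 8, D₂ = 8
river cycle of f (length 2): (-1, 2, 1), (1, 2, -1)
river cycle of g (length 2): (1, 2, -1), (-1, 2, 1)
cycles coincide ⇒ equivalent

yes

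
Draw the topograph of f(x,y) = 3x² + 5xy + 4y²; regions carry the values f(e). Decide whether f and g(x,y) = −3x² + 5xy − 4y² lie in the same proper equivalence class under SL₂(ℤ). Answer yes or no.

D₁ = -23, D₂ = -23
f: translate: b→-1 (≡5 mod 6), so (3,5,4)→(3,-1,2)
f: flip: (3,-1,2)→(2,1,3)
f: reduced (well bottom): (2,1,3) with a≤c, −a<b≤a
g is negative-definite; reduce −g:
−g: translate: b→1 (≡-5 mod 6), so (3,-5,4)→(3,1,2)
−g: flip: (3,1,2)→(2,-1,3)
−g: reduced (well bottom): (2,-1,3) with a≤c, −a<b≤a
flip sign back: reduced form of g is (-2,1,-3)
reduced forms (2, 1, 3) vs (-2, 1, -3) ⇒ inequivalent

no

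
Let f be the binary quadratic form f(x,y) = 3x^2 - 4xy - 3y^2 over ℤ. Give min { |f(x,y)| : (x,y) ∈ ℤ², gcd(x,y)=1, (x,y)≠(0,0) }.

descent: ρ → (-3,4,3)  [lands on river]
river: ρ → (3,2,-4)
river: ρ → (-4,6,1)
river: ρ → (1,6,-4)
river: ρ → (-4,2,3)
river: ρ → (3,4,-3)
river: ρ → (-3,2,4)
river: ρ → (4,6,-1)
river: ρ → (-1,6,4)
river: ρ → (4,2,-3)
closes: descent 1, river 10
min |a| on river = 1

1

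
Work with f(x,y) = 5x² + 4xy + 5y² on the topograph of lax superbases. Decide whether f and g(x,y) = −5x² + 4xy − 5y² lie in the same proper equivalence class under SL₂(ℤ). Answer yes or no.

D₁ = -84, D₂ = -84
f: reduced (well bottom): (5,4,5) with a≤c, −a<b≤a
g is negative-definite; reduce −g:
−g: flip: (5,-4,5)→(5,4,5)
−g: reduced (well bottom): (5,4,5) with a≤c, −a<b≤a
flip sign back: reduced form of g is (-5,-4,-5)
reduced forms (5, 4, 5) vs (-5, -4, -5) ⇒ inequivalent

no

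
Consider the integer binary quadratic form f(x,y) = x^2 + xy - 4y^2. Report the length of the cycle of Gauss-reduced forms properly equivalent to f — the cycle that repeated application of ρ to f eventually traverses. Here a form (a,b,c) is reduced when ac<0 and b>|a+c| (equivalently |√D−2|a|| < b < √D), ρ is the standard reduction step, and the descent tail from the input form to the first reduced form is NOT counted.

D = 17, ⌊√D⌋ = 4
descent: ρ → (-4,-1,1)
descent: ρ → (1,3,-2)  [lands on river]
river: ρ → (-2,1,2)
river: ρ → (2,3,-1)
river: ρ → (-1,3,2)
river: ρ → (2,1,-2)
river: ρ → (-2,3,1)
ρ-cycle length = 6 (tail of 2 descent steps not counted)

6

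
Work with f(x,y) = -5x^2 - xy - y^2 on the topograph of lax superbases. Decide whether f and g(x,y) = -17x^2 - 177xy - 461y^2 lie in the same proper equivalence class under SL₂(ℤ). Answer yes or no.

D₁ = -19, D₂ = -19
f is negative-definite; reduce −f:
−f: flip: (5,1,1)→(1,-1,5)
−f: translate: b→1 (≡-1 mod 2), so (1,-1,5)→(1,1,5)
−f: reduced (well bottom): (1,1,5) with a≤c, −a<b≤a
flip sign back: reduced form of f is (-1,-1,-5)
g is negative-definite; reduce −g:
−g: translate: b→7 (≡177 mod 34), so (17,177,461)→(17,7,1)
−g: flip: (17,7,1)→(1,-7,17)
−g: translate: b→1 (≡-7 mod 2), so (1,-7,17)→(1,1,5)
−g: reduced (well bottom): (1,1,5) with a≤c, −a<b≤a
flip sign back: reduced form of g is (-1,-1,-5)
reduced forms (-1, -1, -5) vs (-1, -1, -5) ⇒ equivalent

yes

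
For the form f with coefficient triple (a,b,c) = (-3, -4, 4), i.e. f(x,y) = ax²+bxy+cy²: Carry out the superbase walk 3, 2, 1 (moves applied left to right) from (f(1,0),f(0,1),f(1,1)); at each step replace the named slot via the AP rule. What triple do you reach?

start (-3,4,-3) = (f(1,0),f(0,1),f(1,1))
replace slot 3: 2·((-3)+4) − (-3) = 5 → (-3,4,5)
replace slot 2: 2·((-3)+5) − 4 = 0 → (-3,0,5)
replace slot 1: 2·(0+5) − (-3) = 13 → (13,0,5)

13,0,5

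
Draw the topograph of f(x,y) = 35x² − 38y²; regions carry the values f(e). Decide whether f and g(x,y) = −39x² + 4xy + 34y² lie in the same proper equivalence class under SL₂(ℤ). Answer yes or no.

D₁ = 5320, D₂ = 5320
river cycle of f (length 14): (35, 70, -3), (-3, 68, 58), (58, 48, -13), (-13, 56, 42), (42, 28, -27), (-27, 26, 43), (43, 60, -10), (-10, 60, 43), (43, 26, -27), (-27, 28, 42), … (4 more)
river cycle of g (length 14): (34, 64, -9), (-9, 62, 41), (41, 20, -30), (-30, 40, 31), (31, 22, -39), (-39, 56, 14), (14, 56, -39), (-39, 22, 31), (31, 40, -30), (-30, 20, 41), … (4 more)
cycles differ ⇒ inequivalent

no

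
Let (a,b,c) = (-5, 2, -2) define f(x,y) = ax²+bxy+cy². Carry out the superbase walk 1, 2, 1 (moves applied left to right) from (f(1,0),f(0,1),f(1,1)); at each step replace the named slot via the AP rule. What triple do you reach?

start (-5,-2,-5) = (f(1,0),f(0,1),f(1,1))
replace slot 1: 2·((-2)+(-5)) − (-5) = -9 → (-9,-2,-5)
replace slot 2: 2·((-9)+(-5)) − (-2) = -26 → (-9,-26,-5)
replace slot 1: 2·((-26)+(-5)) − (-9) = -53 → (-53,-26,-5)

-53,-26,-5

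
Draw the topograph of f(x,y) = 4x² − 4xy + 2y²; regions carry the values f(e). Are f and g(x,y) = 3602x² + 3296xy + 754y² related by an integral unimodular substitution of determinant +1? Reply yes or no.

D₁ = -16, D₂ = -16
f: translate: b→4 (≡-4 mod 8), so (4,-4,2)→(4,4,2)
f: flip: (4,4,2)→(2,-4,4)
f: translate: b→0 (≡-4 mod 4), so (2,-4,4)→(2,0,2)
f: reduced (well bottom): (2,0,2) with a≤c, −a<b≤a
g: flip: (3602,3296,754)→(754,-3296,3602)
g: translate: b→-280 (≡-3296 mod 1508), so (754,-3296,3602)→(754,-280,26)
g: flip: (754,-280,26)→(26,280,754)
g: translate: b→20 (≡280 mod 52), so (26,280,754)→(26,20,4)
g: flip: (26,20,4)→(4,-20,26)
g: translate: b→4 (≡-20 mod 8), so (4,-20,26)→(4,4,2)
g: flip: (4,4,2)→(2,-4,4)
g: translate: b→0 (≡-4 mod 4), so (2,-4,4)→(2,0,2)
g: reduced (well bottom): (2,0,2) with a≤c, −a<b≤a
reduced forms (2, 0, 2) vs (2, 0, 2) ⇒ equivalent

yes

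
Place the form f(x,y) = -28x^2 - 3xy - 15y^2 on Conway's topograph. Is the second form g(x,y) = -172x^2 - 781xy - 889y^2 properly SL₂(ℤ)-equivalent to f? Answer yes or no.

D₁ = -1671, D₂ = -1671
f is negative-definite; reduce −f:
−f: flip: (28,3,15)→(15,-3,28)
−f: reduced (well bottom): (15,-3,28) with a≤c, −a<b≤a
flip sign back: reduced form of f is (-15,3,-28)
g is negative-definite; reduce −g:
−g: translate: b→93 (≡781 mod 344), so (172,781,889)→(172,93,15)
−g: flip: (172,93,15)→(15,-93,172)
−g: translate: b→-3 (≡-93 mod 30), so (15,-93,172)→(15,-3,28)
−g: reduced (well bottom): (15,-3,28) with a≤c, −a<b≤a
flip sign back: reduced form of g is (-15,3,-28)
reduced forms (-15, 3, -28) vs (-15, 3, -28) ⇒ equivalent

yes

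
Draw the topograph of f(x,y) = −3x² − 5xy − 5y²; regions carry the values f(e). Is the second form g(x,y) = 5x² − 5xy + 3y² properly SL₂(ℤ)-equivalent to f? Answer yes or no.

D₁ = -35, D₂ = -35
f is negative-definite; reduce −f:
−f: translate: b→-1 (≡5 mod 6), so (3,5,5)→(3,-1,3)
−f: flip: (3,-1,3)→(3,1,3)
−f: reduced (well bottom): (3,1,3) with a≤c, −a<b≤a
flip sign back: reduced form of f is (-3,-1,-3)
g: translate: b→5 (≡-5 mod 10), so (5,-5,3)→(5,5,3)
g: flip: (5,5,3)→(3,-5,5)
g: translate: b→1 (≡-5 mod 6), so (3,-5,5)→(3,1,3)
g: reduced (well bottom): (3,1,3) with a≤c, −a<b≤a
reduced forms (-3, -1, -3) vs (3, 1, 3) ⇒ inequivalent

no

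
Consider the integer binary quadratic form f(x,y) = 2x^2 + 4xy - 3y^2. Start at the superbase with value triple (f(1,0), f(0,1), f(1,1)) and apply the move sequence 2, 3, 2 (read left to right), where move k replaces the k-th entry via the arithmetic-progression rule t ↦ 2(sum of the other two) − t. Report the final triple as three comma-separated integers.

start (2,-3,3) = (f(1,0),f(0,1),f(1,1))
replace slot 2: 2·(2+3) − (-3) = 13 → (2,13,3)
replace slot 3: 2·(2+13) − 3 = 27 → (2,13,27)
replace slot 2: 2·(2+27) − 13 = 45 → (2,45,27)

2,45,27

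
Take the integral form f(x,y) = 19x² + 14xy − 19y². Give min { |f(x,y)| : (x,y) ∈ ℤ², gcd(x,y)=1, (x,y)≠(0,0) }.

river: ρ → (-19,24,14)
river: ρ → (14,32,-11)
river: ρ → (-11,34,11)
river: ρ → (11,32,-14)
river: ρ → (-14,24,19)
river: ρ → (19,14,-19)
closes: descent 0, river 6
min |a| on river = 11

11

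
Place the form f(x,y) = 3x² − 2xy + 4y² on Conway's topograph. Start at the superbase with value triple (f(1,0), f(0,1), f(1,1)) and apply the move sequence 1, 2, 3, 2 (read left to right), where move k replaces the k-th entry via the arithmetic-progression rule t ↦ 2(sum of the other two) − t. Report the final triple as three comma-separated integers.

start (3,4,5) = (f(1,0),f(0,1),f(1,1))
replace slot 1: 2·(4+5) − 3 = 15 → (15,4,5)
replace slot 2: 2·(15+5) − 4 = 36 → (15,36,5)
replace slot 3: 2·(15+36) − 5 = 97 → (15,36,97)
replace slot 2: 2·(15+97) − 36 = 188 → (15,188,97)

15,188,97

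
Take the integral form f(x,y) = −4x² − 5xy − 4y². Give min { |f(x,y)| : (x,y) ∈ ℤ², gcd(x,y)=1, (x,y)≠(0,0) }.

translate: b→-3 (≡5 mod 8), so (4,5,4)→(4,-3,3)
flip: (4,-3,3)→(3,3,4)
reduced (well bottom): (3,3,4) with a≤c, −a<b≤a
well minimum |f| = |-3| = 3 (negative-definite)

3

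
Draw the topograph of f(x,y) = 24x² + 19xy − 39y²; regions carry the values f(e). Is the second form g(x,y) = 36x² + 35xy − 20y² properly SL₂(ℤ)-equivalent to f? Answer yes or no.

D₁ = 4105, D₂ = 4105
river cycle of f (length 44): (-39, 59, 4), (4, 61, -24), (-24, 35, 30), (30, 25, -29), (-29, 33, 26), (26, 19, -36), (-36, 53, 9), (9, 55, -30), (-30, 5, 34), (34, 63, -1), … (34 more)
river cycle of g (length 44): (-20, 45, 26), (26, 59, -6), (-6, 61, 16), (16, 35, -45), (-45, 55, 6), (6, 53, -54), (-54, 55, 5), (5, 55, -54), (-54, 53, 6), (6, 55, -45), … (34 more)
cycles differ ⇒ inequivalent

no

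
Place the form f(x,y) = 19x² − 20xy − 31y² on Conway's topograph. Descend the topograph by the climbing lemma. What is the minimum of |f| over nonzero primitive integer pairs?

descent: ρ → (-31,20,19)  [lands on river]
river: ρ → (19,18,-32)
river: ρ → (-32,46,5)
river: ρ → (5,44,-41)
river: ρ → (-41,38,8)
river: ρ → (8,42,-31)
closes: descent 1, river 6
min |a| on river = 5

5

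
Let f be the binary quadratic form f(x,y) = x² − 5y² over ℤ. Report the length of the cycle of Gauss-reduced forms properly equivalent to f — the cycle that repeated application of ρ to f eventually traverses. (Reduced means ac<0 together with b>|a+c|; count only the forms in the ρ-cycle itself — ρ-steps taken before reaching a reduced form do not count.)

D = 20, ⌊√D⌋ = 4
descent: ρ → (-5,0,1)
descent: ρ → (1,4,-1)  [lands on river]
river: ρ → (-1,4,1)
ρ-cycle length = 2 (tail of 2 descent steps not counted)

2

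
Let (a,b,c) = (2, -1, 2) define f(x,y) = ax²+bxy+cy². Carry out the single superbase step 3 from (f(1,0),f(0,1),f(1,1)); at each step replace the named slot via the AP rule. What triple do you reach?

start (2,2,3) = (f(1,0),f(0,1),f(1,1))
replace slot 3: 2·(2+2) − 3 = 5 → (2,2,5)

2,2,5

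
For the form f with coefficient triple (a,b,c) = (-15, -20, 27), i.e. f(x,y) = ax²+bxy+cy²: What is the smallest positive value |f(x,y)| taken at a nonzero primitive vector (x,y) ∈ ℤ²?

descent: ρ → (27,20,-15)  [lands on river]
river: ρ → (-15,40,7)
river: ρ → (7,44,-3)
river: ρ → (-3,40,35)
river: ρ → (35,30,-8)
river: ρ → (-8,34,27)
closes: descent 1, river 6
min |a| on river = 3

3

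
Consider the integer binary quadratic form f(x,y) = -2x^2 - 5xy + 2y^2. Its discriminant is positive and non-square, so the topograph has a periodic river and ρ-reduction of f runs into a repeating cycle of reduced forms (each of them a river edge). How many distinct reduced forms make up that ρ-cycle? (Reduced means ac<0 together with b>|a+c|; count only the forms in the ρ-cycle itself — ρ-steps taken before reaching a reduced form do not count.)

D = 41, ⌊√D⌋ = 6
descent: ρ → (2,5,-2)  [lands on river]
river: ρ → (-2,3,4)
river: ρ → (4,5,-1)
river: ρ → (-1,5,4)
river: ρ → (4,3,-2)
river: ρ → (-2,5,2)
river: ρ → (2,3,-4)
river: ρ → (-4,5,1)
river: ρ → (1,5,-4)
river: ρ → (-4,3,2)
ρ-cycle length = 10 (tail of 1 descent step not counted)

10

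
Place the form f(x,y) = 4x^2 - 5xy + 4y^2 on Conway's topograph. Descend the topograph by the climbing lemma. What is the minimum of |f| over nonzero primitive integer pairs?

translate: b→3 (≡-5 mod 8), so (4,-5,4)→(4,3,3)
flip: (4,3,3)→(3,-3,4)
translate: b→3 (≡-3 mod 6), so (3,-3,4)→(3,3,4)
reduced (well bottom): (3,3,4) with a≤c, −a<b≤a
well minimum = a = 3

3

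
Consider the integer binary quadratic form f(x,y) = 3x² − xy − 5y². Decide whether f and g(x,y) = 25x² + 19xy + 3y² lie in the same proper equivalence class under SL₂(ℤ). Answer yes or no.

D₁ = 61, D₂ = 61
river cycle of f (length 6): (3, 5, -3), (-3, 7, 1), (1, 7, -3), (-3, 5, 3), (3, 7, -1), (-1, 7, 3)
river cycle of g (length 6): (3, 5, -3), (-3, 7, 1), (1, 7, -3), (-3, 5, 3), (3, 7, -1), (-1, 7, 3)
cycles coincide ⇒ equivalent

yes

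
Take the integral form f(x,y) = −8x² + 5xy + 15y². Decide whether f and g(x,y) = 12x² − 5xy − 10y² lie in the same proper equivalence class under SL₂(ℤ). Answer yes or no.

D₁ = 505, D₂ = 505
river cycle of f (length 8): (-8, 21, 2), (2, 19, -18), (-18, 17, 3), (3, 19, -12), (-12, 5, 10), (10, 15, -7), (-7, 13, 12), (12, 11, -8)
river cycle of g (length 8): (-10, 5, 12), (12, 19, -3), (-3, 17, 18), (18, 19, -2), (-2, 21, 8), (8, 11, -12), (-12, 13, 7), (7, 15, -10)
cycles differ ⇒ inequivalent

no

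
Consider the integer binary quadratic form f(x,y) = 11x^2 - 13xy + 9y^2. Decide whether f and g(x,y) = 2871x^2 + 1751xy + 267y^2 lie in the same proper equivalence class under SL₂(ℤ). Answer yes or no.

D₁ = -227, D₂ = -227
f: translate: b→9 (≡-13 mod 22), so (11,-13,9)→(11,9,7)
f: flip: (11,9,7)→(7,-9,11)
f: translate: b→5 (≡-9 mod 14), so (7,-9,11)→(7,5,9)
f: reduced (well bottom): (7,5,9) with a≤c, −a<b≤a
g: flip: (2871,1751,267)→(267,-1751,2871)
g: translate: b→-149 (≡-1751 mod 534), so (267,-1751,2871)→(267,-149,21)
g: flip: (267,-149,21)→(21,149,267)
g: translate: b→-19 (≡149 mod 42), so (21,149,267)→(21,-19,7)
g: flip: (21,-19,7)→(7,19,21)
g: translate: b→5 (≡19 mod 14), so (7,19,21)→(7,5,9)
g: reduced (well bottom): (7,5,9) with a≤c, −a<b≤a
reduced forms (7, 5, 9) vs (7, 5, 9) ⇒ equivalent

yes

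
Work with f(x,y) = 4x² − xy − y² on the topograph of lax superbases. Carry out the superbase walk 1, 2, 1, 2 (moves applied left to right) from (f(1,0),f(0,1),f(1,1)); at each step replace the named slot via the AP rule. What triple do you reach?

start (4,-1,2) = (f(1,0),f(0,1),f(1,1))
replace slot 1: 2·((-1)+2) − 4 = -2 → (-2,-1,2)
replace slot 2: 2·((-2)+2) − (-1) = 1 → (-2,1,2)
replace slot 1: 2·(1+2) − (-2) = 8 → (8,1,2)
replace slot 2: 2·(8+2) − 1 = 19 → (8,19,2)

8,19,2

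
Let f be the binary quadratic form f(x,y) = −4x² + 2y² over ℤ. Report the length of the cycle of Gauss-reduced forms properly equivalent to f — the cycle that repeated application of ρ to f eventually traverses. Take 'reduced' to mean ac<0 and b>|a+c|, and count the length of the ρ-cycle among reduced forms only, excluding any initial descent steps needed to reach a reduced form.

D = 32, ⌊√D⌋ = 5
descent: ρ → (2,4,-2)  [lands on river]
river: ρ → (-2,4,2)
ρ-cycle length = 2 (tail of 1 descent step not counted)

2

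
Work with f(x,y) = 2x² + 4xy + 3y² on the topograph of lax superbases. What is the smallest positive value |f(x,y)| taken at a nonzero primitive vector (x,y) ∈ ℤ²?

translate: b→0 (≡4 mod 4), so (2,4,3)→(2,0,1)
flip: (2,0,1)→(1,0,2)
reduced (well bottom): (1,0,2) with a≤c, −a<b≤a
well minimum = a = 1

1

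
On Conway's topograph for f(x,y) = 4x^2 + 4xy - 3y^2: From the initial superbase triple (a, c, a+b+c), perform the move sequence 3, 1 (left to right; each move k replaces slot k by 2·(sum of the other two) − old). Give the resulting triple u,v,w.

start (4,-3,5) = (f(1,0),f(0,1),f(1,1))
replace slot 3: 2·(4+(-3)) − 5 = -3 → (4,-3,-3)
replace slot 1: 2·((-3)+(-3)) − 4 = -16 → (-16,-3,-3)

-16,-3,-3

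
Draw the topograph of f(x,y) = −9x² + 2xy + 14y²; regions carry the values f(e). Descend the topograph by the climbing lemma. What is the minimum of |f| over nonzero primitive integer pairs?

descent: ρ → (14,-2,-9)
descent: ρ → (-9,20,3)  [lands on river]
river: ρ → (3,22,-2)
river: ρ → (-2,22,3)
river: ρ → (3,20,-9)
river: ρ → (-9,16,7)
river: ρ → (7,12,-13)
river: ρ → (-13,14,6)
river: ρ → (6,22,-1)
river: ρ → (-1,22,6)
river: ρ → (6,14,-13)
river: ρ → (-13,12,7)
river: ρ → (7,16,-9)
closes: descent 2, river 12
min |a| on river = 1

1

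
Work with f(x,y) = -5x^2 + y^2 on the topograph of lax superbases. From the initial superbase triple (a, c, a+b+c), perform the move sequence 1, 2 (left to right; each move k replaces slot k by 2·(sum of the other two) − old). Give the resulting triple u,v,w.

start (-5,1,-4) = (f(1,0),f(0,1),f(1,1))
replace slot 1: 2·(1+(-4)) − (-5) = -1 → (-1,1,-4)
replace slot 2: 2·((-1)+(-4)) − 1 = -11 → (-1,-11,-4)

-1,-11,-4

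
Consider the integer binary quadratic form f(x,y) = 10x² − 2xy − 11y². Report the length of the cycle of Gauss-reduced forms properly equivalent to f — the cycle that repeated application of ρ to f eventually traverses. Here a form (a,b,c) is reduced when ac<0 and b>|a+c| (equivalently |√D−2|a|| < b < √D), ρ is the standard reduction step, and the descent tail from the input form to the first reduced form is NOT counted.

D = 444, ⌊√D⌋ = 21
descent: ρ → (-11,2,10)  [lands on river]
river: ρ → (10,18,-3)
river: ρ → (-3,18,10)
river: ρ → (10,2,-11)
river: ρ → (-11,20,1)
river: ρ → (1,20,-11)
ρ-cycle length = 6 (tail of 1 descent step not counted)

6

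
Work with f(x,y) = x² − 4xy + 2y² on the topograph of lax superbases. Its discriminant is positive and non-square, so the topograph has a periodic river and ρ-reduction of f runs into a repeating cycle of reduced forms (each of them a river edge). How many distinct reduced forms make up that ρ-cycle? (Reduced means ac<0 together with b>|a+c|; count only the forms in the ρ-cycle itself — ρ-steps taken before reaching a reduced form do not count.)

D = 8, ⌊√D⌋ = 2
descent: ρ → (2,0,-1)
descent: ρ → (-1,2,1)  [lands on river]
river: ρ → (1,2,-1)
ρ-cycle length = 2 (tail of 2 descent steps not counted)

2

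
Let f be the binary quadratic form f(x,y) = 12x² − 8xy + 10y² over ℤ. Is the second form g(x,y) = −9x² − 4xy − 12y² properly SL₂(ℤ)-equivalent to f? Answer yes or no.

D₁ = -416, D₂ = -416
f: flip: (12,-8,10)→(10,8,12)
f: reduced (well bottom): (10,8,12) with a≤c, −a<b≤a
g is negative-definite; reduce −g:
−g: reduced (well bottom): (9,4,12) with a≤c, −a<b≤a
flip sign back: reduced form of g is (-9,-4,-12)
reduced forms (10, 8, 12) vs (-9, -4, -12) ⇒ inequivalent

no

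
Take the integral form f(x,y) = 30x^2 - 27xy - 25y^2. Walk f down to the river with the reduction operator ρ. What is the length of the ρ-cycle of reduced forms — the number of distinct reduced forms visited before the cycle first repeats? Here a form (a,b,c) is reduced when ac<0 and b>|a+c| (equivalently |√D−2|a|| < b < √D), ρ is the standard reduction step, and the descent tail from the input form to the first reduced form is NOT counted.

D = 3729, ⌊√D⌋ = 61
descent: ρ → (-25,27,30)  [lands on river]
river: ρ → (30,33,-22)
river: ρ → (-22,55,8)
river: ρ → (8,57,-15)
river: ρ → (-15,33,44)
river: ρ → (44,55,-4)
river: ρ → (-4,57,30)
river: ρ → (30,3,-31)
river: ρ → (-31,59,2)
river: ρ → (2,61,-1)
river: ρ → (-1,61,2)
river: ρ → (2,59,-31)
river: ρ → (-31,3,30)
river: ρ → (30,57,-4)
river: ρ → (-4,55,44)
river: ρ → (44,33,-15)
river: ρ → (-15,57,8)
river: ρ → (8,55,-22)
river: ρ → (-22,33,30)
river: ρ → (30,27,-25)
river: ρ → (-25,23,32)
river: ρ → (32,41,-16)
river: ρ → (-16,55,11)
river: ρ → (11,55,-16)
river: ρ → (-16,41,32)
river: ρ → (32,23,-25)
ρ-cycle length = 26 (tail of 1 descent step not counted)

26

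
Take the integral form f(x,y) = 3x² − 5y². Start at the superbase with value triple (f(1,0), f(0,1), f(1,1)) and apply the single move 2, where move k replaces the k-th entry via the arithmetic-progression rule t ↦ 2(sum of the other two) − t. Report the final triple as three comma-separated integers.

start (3,-5,-2) = (f(1,0),f(0,1),f(1,1))
replace slot 2: 2·(3+(-2)) − (-5) = 7 → (3,7,-2)

3,7,-2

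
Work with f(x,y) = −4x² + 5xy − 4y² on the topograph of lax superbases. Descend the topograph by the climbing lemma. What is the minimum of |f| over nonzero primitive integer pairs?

translate: b→3 (≡-5 mod 8), so (4,-5,4)→(4,3,3)
flip: (4,3,3)→(3,-3,4)
translate: b→3 (≡-3 mod 6), so (3,-3,4)→(3,3,4)
reduced (well bottom): (3,3,4) with a≤c, −a<b≤a
well minimum |f| = |-3| = 3 (negative-definite)

3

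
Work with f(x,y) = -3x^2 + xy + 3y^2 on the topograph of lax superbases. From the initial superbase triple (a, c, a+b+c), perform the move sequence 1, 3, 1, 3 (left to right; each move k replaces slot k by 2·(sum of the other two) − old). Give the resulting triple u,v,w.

start (-3,3,1) = (f(1,0),f(0,1),f(1,1))
replace slot 1: 2·(3+1) − (-3) = 11 → (11,3,1)
replace slot 3: 2·(11+3) − 1 = 27 → (11,3,27)
replace slot 1: 2·(3+27) − 11 = 49 → (49,3,27)
replace slot 3: 2·(49+3) − 27 = 77 → (49,3,77)

49,3,77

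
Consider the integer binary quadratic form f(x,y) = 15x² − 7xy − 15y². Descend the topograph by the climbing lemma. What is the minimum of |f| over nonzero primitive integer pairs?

descent: ρ → (-15,7,15)  [lands on river]
river: ρ → (15,23,-7)
river: ρ → (-7,19,21)
river: ρ → (21,23,-5)
river: ρ → (-5,27,11)
river: ρ → (11,17,-15)
river: ρ → (-15,13,13)
river: ρ → (13,13,-15)
river: ρ → (-15,17,11)
river: ρ → (11,27,-5)
river: ρ → (-5,23,21)
river: ρ → (21,19,-7)
river: ρ → (-7,23,15)
river: ρ → (15,7,-15)
river: ρ → (-15,23,7)
river: ρ → (7,19,-21)
river: ρ → (-21,23,5)
river: ρ → (5,27,-11)
river: ρ → (-11,17,15)
river: ρ → (15,13,-13)
river: ρ → (-13,13,15)
river: ρ → (15,17,-11)
river: ρ → (-11,27,5)
river: ρ → (5,23,-21)
river: ρ → (-21,19,7)
river: ρ → (7,23,-15)
closes: descent 1, river 26
min |a| on river = 5

5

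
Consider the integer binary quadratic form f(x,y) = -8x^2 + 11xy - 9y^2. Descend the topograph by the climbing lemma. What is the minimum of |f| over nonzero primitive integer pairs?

translate: b→5 (≡-11 mod 16), so (8,-11,9)→(8,5,6)
flip: (8,5,6)→(6,-5,8)
reduced (well bottom): (6,-5,8) with a≤c, −a<b≤a
well minimum |f| = |-6| = 6 (negative-definite)

6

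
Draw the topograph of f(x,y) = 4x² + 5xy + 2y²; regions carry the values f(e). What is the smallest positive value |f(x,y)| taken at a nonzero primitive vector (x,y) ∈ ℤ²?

translate: b→-3 (≡5 mod 8), so (4,5,2)→(4,-3,1)
flip: (4,-3,1)→(1,3,4)
translate: b→1 (≡3 mod 2), so (1,3,4)→(1,1,2)
reduced (well bottom): (1,1,2) with a≤c, −a<b≤a
well minimum = a = 1

1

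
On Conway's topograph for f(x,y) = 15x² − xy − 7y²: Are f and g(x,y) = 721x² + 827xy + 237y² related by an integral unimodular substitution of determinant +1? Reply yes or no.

D₁ = 421, D₂ = 421
river cycle of f (length 26): (-7, 15, 7), (7, 13, -9), (-9, 5, 11), (11, 17, -3), (-3, 19, 5), (5, 11, -15), (-15, 19, 1), (1, 19, -15), (-15, 11, 5), (5, 19, -3), … (16 more)
river cycle of g (length 26): (-7, 15, 7), (7, 13, -9), (-9, 5, 11), (11, 17, -3), (-3, 19, 5), (5, 11, -15), (-15, 19, 1), (1, 19, -15), (-15, 11, 5), (5, 19, -3), … (16 more)
cycles coincide ⇒ equivalent

yes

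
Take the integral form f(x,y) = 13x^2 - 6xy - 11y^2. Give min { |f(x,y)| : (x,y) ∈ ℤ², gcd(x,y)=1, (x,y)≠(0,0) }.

descent: ρ → (-11,6,13)  [lands on river]
river: ρ → (13,20,-4)
river: ρ → (-4,20,13)
river: ρ → (13,6,-11)
river: ρ → (-11,16,8)
river: ρ → (8,16,-11)
closes: descent 1, river 6
min |a| on river = 4

4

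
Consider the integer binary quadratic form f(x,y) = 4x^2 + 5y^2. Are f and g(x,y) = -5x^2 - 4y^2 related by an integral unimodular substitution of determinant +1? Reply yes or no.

D₁ = -80, D₂ = -80
f: reduced (well bottom): (4,0,5) with a≤c, −a<b≤a
g is negative-definite; reduce −g:
−g: flip: (5,0,4)→(4,0,5)
−g: reduced (well bottom): (4,0,5) with a≤c, −a<b≤a
flip sign back: reduced form of g is (-4,0,-5)
reduced forms (4, 0, 5) vs (-4, 0, -5) ⇒ inequivalent

no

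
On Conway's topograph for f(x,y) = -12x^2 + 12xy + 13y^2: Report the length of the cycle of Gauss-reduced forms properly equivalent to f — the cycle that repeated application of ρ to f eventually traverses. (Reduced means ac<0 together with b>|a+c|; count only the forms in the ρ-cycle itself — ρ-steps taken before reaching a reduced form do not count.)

D = 768, ⌊√D⌋ = 27
river: ρ → (13,14,-11)
river: ρ → (-11,8,16)
river: ρ → (16,24,-3)
river: ρ → (-3,24,16)
river: ρ → (16,8,-11)
river: ρ → (-11,14,13)
river: ρ → (13,12,-12)
river: ρ → (-12,12,13)
ρ-cycle length = 8 (tail of 0 descent steps not counted)

8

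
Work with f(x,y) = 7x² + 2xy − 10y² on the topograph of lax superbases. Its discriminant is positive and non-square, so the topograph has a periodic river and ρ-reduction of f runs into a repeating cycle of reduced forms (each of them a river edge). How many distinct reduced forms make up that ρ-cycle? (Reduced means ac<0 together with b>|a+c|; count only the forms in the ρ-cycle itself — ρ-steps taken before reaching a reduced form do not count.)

D = 284, ⌊√D⌋ = 16
descent: ρ → (-10,-2,7)
descent: ρ → (7,16,-1)  [lands on river]
river: ρ → (-1,16,7)
river: ρ → (7,12,-5)
river: ρ → (-5,8,11)
river: ρ → (11,14,-2)
river: ρ → (-2,14,11)
river: ρ → (11,8,-5)
river: ρ → (-5,12,7)
ρ-cycle length = 8 (tail of 2 descent steps not counted)

8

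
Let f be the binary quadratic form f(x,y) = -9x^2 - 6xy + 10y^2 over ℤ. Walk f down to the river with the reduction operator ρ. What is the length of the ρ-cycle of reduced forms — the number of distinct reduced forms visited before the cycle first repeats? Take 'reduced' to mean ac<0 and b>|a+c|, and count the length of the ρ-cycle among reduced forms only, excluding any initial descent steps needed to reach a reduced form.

D = 396, ⌊√D⌋ = 19
descent: ρ → (10,6,-9)  [lands on river]
river: ρ → (-9,12,7)
river: ρ → (7,16,-5)
river: ρ → (-5,14,10)
ρ-cycle length = 4 (tail of 1 descent step not counted)

4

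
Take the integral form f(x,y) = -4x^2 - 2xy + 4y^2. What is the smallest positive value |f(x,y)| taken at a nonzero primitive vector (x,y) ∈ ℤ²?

descent: ρ → (4,2,-4)  [lands on river]
river: ρ → (-4,6,2)
river: ρ → (2,6,-4)
river: ρ → (-4,2,4)
river: ρ → (4,6,-2)
river: ρ → (-2,6,4)
closes: descent 1, river 6
min |a| on river = 2

2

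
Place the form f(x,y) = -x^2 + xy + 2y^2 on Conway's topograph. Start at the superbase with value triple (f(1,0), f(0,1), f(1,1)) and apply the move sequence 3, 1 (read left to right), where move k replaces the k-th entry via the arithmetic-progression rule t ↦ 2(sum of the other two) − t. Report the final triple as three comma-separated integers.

start (-1,2,2) = (f(1,0),f(0,1),f(1,1))
replace slot 3: 2·((-1)+2) − 2 = 0 → (-1,2,0)
replace slot 1: 2·(2+0) − (-1) = 5 → (5,2,0)

5,2,0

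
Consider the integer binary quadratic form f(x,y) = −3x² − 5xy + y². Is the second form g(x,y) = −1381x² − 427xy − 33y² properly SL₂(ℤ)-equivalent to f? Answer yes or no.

D₁ = 37, D₂ = 37
river cycle of f (length 6): (1, 5, -3), (-3, 1, 3), (3, 5, -1), (-1, 5, 3), (3, 1, -3), (-3, 5, 1)
river cycle of g (length 6): (1, 5, -3), (-3, 1, 3), (3, 5, -1), (-1, 5, 3), (3, 1, -3), (-3, 5, 1)
cycles coincide ⇒ equivalent

yes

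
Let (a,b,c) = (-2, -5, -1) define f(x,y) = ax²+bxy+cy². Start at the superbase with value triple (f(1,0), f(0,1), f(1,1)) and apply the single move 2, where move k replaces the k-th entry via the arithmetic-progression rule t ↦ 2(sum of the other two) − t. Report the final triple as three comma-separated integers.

start (-2,-1,-8) = (f(1,0),f(0,1),f(1,1))
replace slot 2: 2·((-2)+(-8)) − (-1) = -19 → (-2,-19,-8)

-2,-19,-8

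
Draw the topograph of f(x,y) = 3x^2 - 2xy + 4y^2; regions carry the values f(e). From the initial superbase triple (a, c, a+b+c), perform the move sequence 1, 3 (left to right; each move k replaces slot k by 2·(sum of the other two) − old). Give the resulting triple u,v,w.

start (3,4,5) = (f(1,0),f(0,1),f(1,1))
replace slot 1: 2·(4+5) − 3 = 15 → (15,4,5)
replace slot 3: 2·(15+4) − 5 = 33 → (15,4,33)

15,4,33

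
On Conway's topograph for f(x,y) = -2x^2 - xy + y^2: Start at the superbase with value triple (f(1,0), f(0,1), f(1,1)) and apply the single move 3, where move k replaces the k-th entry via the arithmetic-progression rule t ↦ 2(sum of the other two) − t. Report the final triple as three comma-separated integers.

start (-2,1,-2) = (f(1,0),f(0,1),f(1,1))
replace slot 3: 2·((-2)+1) − (-2) = 0 → (-2,1,0)

-2,1,0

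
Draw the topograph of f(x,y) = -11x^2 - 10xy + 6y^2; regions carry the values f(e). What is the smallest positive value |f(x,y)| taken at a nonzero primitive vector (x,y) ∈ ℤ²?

descent: ρ → (6,10,-11)  [lands on river]
river: ρ → (-11,12,5)
river: ρ → (5,18,-2)
river: ρ → (-2,18,5)
river: ρ → (5,12,-11)
river: ρ → (-11,10,6)
river: ρ → (6,14,-7)
river: ρ → (-7,14,6)
closes: descent 1, river 8
min |a| on river = 2

2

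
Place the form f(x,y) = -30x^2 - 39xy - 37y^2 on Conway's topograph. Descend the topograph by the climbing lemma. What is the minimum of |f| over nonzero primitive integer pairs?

translate: b→-21 (≡39 mod 60), so (30,39,37)→(30,-21,28)
flip: (30,-21,28)→(28,21,30)
reduced (well bottom): (28,21,30) with a≤c, −a<b≤a
well minimum |f| = |-28| = 28 (negative-definite)

28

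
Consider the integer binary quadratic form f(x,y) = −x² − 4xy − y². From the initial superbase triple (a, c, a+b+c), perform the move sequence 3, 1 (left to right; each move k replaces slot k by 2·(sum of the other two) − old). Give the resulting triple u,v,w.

start (-1,-1,-6) = (f(1,0),f(0,1),f(1,1))
replace slot 3: 2·((-1)+(-1)) − (-6) = 2 → (-1,-1,2)
replace slot 1: 2·((-1)+2) − (-1) = 3 → (3,-1,2)

3,-1,2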